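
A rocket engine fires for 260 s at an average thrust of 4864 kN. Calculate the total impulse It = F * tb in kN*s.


It = 4864 * 260 = 1264640 kN*s

1264640 kN*s


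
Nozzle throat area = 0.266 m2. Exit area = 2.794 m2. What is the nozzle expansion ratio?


AR = 2.794 / 0.266 = 10.5

10.5


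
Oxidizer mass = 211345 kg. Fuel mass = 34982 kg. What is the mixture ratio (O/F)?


MR = 211345 / 34982 = 6.04

6.04


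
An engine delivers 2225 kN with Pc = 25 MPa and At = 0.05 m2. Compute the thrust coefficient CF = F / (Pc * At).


CF = 2225000 / (25e6 * 0.05) = 1.78

1.78


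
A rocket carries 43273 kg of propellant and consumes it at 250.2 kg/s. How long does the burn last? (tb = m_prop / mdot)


tb = 43273 / 250.2 = 173.0 s

173.0 s


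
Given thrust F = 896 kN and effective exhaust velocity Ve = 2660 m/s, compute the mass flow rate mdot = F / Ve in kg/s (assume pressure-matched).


mdot = F / Ve = 896000 / 2660 = 336.8 kg/s

336.8 kg/s


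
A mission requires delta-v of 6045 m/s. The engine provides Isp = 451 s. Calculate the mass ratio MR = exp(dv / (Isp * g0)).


Ve = 451 * 9.81 = 4424.31 m/s
MR = exp(6045 / 4424.31) = 3.921

3.921


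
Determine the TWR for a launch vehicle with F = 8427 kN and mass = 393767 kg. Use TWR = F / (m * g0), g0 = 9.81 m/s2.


TWR = 8427000 / (393767 * 9.81) = 2.18

2.18


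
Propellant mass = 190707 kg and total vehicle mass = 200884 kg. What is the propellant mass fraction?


PMF = 190707 / 200884 = 0.949

0.949


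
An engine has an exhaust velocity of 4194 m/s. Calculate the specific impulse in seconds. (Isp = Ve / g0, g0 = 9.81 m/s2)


Isp = Ve / g0 = 4194 / 9.81 = 427.5 s

427.5 s


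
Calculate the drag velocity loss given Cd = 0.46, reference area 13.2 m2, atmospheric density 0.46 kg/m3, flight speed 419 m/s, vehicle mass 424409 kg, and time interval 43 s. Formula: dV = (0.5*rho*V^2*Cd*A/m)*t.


D = 0.5 * 0.46 * 419^2 * 0.46 * 13.2 = 245181.47 N
a = 245181.47 / 424409 = 0.5777 m/s2
dV = 0.5777 * 43 = 24.8 m/s

24.8 m/s


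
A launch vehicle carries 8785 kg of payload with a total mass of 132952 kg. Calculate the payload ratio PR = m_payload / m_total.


PR = 8785 / 132952 = 0.0661

0.0661


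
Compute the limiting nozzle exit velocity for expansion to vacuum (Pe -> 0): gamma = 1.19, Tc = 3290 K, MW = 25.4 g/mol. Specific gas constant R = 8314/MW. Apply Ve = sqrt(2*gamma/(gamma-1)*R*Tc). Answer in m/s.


R = 8314 / 25.4 = 327.32 J/(kg.K)
Ve = sqrt(2 * 1.19 / (1.19 - 1) * 327.32 * 3290) = 3673 m/s

3673 m/s


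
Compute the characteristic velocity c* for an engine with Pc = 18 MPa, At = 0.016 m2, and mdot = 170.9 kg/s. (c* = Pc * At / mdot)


c* = 18e6 * 0.016 / 170.9 = 1685 m/s

1685 m/s


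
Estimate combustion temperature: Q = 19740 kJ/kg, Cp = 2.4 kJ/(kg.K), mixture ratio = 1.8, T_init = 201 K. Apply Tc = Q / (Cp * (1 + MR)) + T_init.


Tc = 19740 / (2.4 * (1 + 1.8)) + 201 = 3138 K

3138 K


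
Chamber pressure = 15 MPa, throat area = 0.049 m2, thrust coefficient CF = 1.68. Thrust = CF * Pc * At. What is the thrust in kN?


F = 1.68 * 15e6 * 0.049 = 1.2348e+06 N = 1234.8 kN

1234.8 kN


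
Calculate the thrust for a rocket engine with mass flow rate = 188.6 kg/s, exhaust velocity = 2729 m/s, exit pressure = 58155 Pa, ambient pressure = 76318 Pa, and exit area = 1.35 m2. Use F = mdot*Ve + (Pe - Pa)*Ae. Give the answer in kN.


F = 188.6 * 2729 + (58155 - 76318) * 1.35 = 490169.0 N = 490.2 kN

490.2 kN


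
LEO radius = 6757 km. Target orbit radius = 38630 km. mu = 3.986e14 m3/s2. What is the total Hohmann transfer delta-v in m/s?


V1 = sqrt(mu/r1) = 7680.54 m/s
dV1 = V1*(sqrt(2*r2/(r1+r2)) - 1) = 2340.28 m/s
V2 = sqrt(mu/r2) = 3212.23 m/s
dV2 = V2*(1 - sqrt(2*r1/(r1+r2))) = 1459.43 m/s
Total dV = 3800 m/s

3800 m/s


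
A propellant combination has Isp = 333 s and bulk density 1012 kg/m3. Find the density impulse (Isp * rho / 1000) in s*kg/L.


rho*Isp = 333 * 1012 / 1000 = 337 s*kg/L

337 s*kg/L


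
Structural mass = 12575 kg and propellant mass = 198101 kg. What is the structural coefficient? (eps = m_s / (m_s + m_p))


eps = 12575 / (12575 + 198101) = 0.0597

0.0597


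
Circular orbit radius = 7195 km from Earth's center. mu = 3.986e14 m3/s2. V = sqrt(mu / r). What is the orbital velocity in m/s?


V = sqrt(3.986e14 / 7195000) = 7443 m/s

7443 m/s


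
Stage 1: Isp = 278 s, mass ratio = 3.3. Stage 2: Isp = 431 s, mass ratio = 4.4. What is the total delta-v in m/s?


dV1 = 278 * 9.81 * ln(3.3) = 3256.0 m/s
dV2 = 431 * 9.81 * ln(4.4) = 6264.4 m/s
Total dV = 3256.0 + 6264.4 = 9520.4 m/s ~ 9520 m/s

9520 m/s


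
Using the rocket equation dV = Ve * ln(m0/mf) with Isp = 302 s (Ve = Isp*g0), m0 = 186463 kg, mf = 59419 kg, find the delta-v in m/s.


Ve = 302 * 9.81 = 2962.62 m/s
dV = 2962.62 * ln(186463/59419) = 3388 m/s

3388 m/s


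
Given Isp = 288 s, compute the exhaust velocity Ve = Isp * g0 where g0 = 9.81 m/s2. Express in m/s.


Ve = Isp * g0 = 288 * 9.81 = 2825.3 m/s

2825.3 m/s


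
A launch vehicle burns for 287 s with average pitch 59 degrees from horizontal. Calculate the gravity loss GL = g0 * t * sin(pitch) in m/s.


GL = 9.81 * 287 * sin(59 deg) = 2413 m/s

2413 m/s


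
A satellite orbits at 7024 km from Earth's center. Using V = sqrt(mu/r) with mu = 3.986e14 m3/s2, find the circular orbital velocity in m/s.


V = sqrt(3.986e14 / 7024000) = 7533 m/s

7533 m/s


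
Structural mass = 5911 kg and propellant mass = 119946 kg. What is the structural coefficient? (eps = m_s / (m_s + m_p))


eps = 5911 / (5911 + 119946) = 0.047

0.047


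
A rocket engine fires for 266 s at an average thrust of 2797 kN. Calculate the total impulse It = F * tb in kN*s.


It = 2797 * 266 = 744002 kN*s

744002 kN*s


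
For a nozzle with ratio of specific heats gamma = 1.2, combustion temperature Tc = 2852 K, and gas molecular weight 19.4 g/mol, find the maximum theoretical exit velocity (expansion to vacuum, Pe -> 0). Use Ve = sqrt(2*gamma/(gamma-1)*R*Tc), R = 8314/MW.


R = 8314 / 19.4 = 428.56 J/(kg.K)
Ve = sqrt(2 * 1.2 / (1.2 - 1) * 428.56 * 2852) = 3830 m/s

3830 m/s


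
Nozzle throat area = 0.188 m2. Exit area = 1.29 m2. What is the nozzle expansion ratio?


AR = 1.29 / 0.188 = 6.9

6.9


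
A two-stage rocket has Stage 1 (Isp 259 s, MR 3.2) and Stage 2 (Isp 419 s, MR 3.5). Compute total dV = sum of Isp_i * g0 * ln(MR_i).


dV1 = 259 * 9.81 * ln(3.2) = 2955.3 m/s
dV2 = 419 * 9.81 * ln(3.5) = 5149.3 m/s
Total dV = 2955.3 + 5149.3 = 8104.6 m/s ~ 8105 m/s

8105 m/s


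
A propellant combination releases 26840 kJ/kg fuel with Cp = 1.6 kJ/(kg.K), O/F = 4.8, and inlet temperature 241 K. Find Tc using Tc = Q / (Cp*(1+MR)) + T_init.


Tc = 26840 / (1.6 * (1 + 4.8)) + 241 = 3133 K

3133 K


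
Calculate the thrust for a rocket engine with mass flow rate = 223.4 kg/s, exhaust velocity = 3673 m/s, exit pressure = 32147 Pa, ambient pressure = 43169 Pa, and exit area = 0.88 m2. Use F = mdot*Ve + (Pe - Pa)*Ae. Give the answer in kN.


F = 223.4 * 3673 + (32147 - 43169) * 0.88 = 810849.0 N = 810.8 kN

810.8 kN


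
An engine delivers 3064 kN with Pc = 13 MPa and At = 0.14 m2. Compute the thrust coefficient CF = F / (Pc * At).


CF = 3064000 / (13e6 * 0.14) = 1.68

1.68


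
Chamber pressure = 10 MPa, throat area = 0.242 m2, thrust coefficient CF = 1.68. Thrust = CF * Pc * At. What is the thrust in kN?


F = 1.68 * 10e6 * 0.242 = 4.0656e+06 N = 4065.6 kN

4065.6 kN


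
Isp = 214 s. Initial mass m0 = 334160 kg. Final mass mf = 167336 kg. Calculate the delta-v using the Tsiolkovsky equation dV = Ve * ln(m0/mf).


Ve = 214 * 9.81 = 2099.34 m/s
dV = 2099.34 * ln(334160/167336) = 1452 m/s

1452 m/s


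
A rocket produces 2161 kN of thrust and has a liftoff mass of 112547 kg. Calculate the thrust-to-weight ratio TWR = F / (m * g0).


TWR = 2161000 / (112547 * 9.81) = 1.96

1.96


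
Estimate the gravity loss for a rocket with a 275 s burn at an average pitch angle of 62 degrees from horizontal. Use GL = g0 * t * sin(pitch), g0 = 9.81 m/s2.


GL = 9.81 * 275 * sin(62 deg) = 2382 m/s

2382 m/s


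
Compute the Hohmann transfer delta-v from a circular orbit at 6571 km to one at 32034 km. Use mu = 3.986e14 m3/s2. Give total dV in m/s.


V1 = sqrt(mu/r1) = 7788.48 m/s
dV1 = V1*(sqrt(2*r2/(r1+r2)) - 1) = 2245.0 m/s
V2 = sqrt(mu/r2) = 3527.47 m/s
dV2 = V2*(1 - sqrt(2*r1/(r1+r2))) = 1469.34 m/s
Total dV = 3714 m/s

3714 m/s


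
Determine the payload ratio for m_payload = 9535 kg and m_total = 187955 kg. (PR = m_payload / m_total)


PR = 9535 / 187955 = 0.0507

0.0507


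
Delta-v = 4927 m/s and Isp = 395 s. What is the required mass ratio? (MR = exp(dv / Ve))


Ve = 395 * 9.81 = 3874.95 m/s
MR = exp(4927 / 3874.95) = 3.566

3.566


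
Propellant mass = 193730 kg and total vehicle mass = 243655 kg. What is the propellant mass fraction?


PMF = 193730 / 243655 = 0.795

0.795


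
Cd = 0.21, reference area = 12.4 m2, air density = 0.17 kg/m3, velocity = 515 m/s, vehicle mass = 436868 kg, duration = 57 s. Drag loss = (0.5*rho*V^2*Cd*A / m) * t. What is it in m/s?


D = 0.5 * 0.17 * 515^2 * 0.21 * 12.4 = 58704.9 N
a = 58704.9 / 436868 = 0.1344 m/s2
dV = 0.1344 * 57 = 7.7 m/s

7.7 m/s


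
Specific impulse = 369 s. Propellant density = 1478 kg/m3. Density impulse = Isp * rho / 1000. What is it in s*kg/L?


rho*Isp = 369 * 1478 / 1000 = 545 s*kg/L

545 s*kg/L


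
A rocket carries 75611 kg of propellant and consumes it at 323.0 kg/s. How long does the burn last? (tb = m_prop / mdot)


tb = 75611 / 323.0 = 234.1 s

234.1 s


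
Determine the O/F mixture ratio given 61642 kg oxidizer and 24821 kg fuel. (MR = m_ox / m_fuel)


MR = 61642 / 24821 = 2.48

2.48


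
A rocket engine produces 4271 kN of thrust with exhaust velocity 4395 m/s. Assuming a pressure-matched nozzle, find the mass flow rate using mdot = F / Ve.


mdot = F / Ve = 4271000 / 4395 = 971.8 kg/s

971.8 kg/s


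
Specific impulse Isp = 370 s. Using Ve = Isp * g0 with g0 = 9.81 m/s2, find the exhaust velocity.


Ve = Isp * g0 = 370 * 9.81 = 3629.7 m/s

3629.7 m/s


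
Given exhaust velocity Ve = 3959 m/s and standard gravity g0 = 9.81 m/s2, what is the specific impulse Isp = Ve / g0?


Isp = Ve / g0 = 3959 / 9.81 = 403.6 s

403.6 s


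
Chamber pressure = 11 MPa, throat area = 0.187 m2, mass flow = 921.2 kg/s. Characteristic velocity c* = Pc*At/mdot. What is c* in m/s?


c* = 11e6 * 0.187 / 921.2 = 2233 m/s

2233 m/s


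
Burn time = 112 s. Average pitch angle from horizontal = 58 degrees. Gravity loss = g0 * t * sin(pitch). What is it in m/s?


GL = 9.81 * 112 * sin(58 deg) = 932 m/s

932 m/s


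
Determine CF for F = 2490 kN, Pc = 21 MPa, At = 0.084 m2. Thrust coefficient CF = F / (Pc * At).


CF = 2490000 / (21e6 * 0.084) = 1.41

1.41


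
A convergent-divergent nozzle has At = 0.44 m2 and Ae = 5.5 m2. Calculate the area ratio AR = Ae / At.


AR = 5.5 / 0.44 = 12.5

12.5


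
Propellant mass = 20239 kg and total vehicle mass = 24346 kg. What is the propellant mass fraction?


PMF = 20239 / 24346 = 0.831

0.831


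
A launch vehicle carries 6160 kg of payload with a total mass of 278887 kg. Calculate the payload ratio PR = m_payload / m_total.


PR = 6160 / 278887 = 0.0221

0.0221


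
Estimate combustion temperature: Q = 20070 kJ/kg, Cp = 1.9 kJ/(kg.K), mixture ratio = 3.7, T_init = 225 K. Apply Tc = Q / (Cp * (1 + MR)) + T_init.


Tc = 20070 / (1.9 * (1 + 3.7)) + 225 = 2472 K

2472 K


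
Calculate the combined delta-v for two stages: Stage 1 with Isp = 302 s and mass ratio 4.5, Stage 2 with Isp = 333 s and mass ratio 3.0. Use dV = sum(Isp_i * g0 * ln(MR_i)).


dV1 = 302 * 9.81 * ln(4.5) = 4456.0 m/s
dV2 = 333 * 9.81 * ln(3.0) = 3588.9 m/s
Total dV = 4456.0 + 3588.9 = 8044.9 m/s ~ 8045 m/s

8045 m/s


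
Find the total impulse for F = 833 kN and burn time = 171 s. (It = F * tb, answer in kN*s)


It = 833 * 171 = 142443 kN*s

142443 kN*s


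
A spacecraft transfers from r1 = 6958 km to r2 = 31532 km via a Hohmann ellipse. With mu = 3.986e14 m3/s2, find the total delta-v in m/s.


V1 = sqrt(mu/r1) = 7568.79 m/s
dV1 = V1*(sqrt(2*r2/(r1+r2)) - 1) = 2119.41 m/s
V2 = sqrt(mu/r2) = 3555.44 m/s
dV2 = V2*(1 - sqrt(2*r1/(r1+r2))) = 1417.59 m/s
Total dV = 3537 m/s

3537 m/s


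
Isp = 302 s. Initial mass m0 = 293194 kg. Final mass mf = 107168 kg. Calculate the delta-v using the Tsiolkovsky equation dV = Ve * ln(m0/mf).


Ve = 302 * 9.81 = 2962.62 m/s
dV = 2962.62 * ln(293194/107168) = 2982 m/s

2982 m/s


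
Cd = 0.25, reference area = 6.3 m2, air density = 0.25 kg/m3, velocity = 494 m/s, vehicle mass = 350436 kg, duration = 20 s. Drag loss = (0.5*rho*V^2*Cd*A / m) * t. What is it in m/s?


D = 0.5 * 0.25 * 494^2 * 0.25 * 6.3 = 48044.59 N
a = 48044.59 / 350436 = 0.1371 m/s2
dV = 0.1371 * 20 = 2.7 m/s

2.7 m/s


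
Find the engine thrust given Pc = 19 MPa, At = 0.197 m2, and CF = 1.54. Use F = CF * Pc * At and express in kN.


F = 1.54 * 19e6 * 0.197 = 5.7642e+06 N = 5764.2 kN

5764.2 kN


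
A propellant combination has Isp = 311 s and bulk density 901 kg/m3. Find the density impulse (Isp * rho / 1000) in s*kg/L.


rho*Isp = 311 * 901 / 1000 = 280 s*kg/L

280 s*kg/L


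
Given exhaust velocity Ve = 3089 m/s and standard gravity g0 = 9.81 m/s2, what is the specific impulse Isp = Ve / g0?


Isp = Ve / g0 = 3089 / 9.81 = 314.9 s

314.9 s


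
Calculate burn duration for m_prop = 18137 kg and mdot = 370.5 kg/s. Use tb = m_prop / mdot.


tb = 18137 / 370.5 = 49.0 s

49.0 s


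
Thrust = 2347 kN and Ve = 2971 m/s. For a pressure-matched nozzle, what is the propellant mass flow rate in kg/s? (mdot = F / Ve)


mdot = F / Ve = 2347000 / 2971 = 790.0 kg/s

790.0 kg/s


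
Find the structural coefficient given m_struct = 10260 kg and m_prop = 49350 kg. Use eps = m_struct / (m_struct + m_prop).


eps = 10260 / (10260 + 49350) = 0.1721

0.1721


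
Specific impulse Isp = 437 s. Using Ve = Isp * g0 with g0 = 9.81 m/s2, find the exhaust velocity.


Ve = Isp * g0 = 437 * 9.81 = 4287.0 m/s

4287.0 m/s


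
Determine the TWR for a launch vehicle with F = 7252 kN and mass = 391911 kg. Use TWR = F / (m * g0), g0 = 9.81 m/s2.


TWR = 7252000 / (391911 * 9.81) = 1.89

1.89


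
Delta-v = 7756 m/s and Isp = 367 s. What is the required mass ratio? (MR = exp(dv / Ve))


Ve = 367 * 9.81 = 3600.27 m/s
MR = exp(7756 / 3600.27) = 8.622

8.622


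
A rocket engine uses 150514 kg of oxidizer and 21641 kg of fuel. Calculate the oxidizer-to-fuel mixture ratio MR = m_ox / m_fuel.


MR = 150514 / 21641 = 6.96

6.96


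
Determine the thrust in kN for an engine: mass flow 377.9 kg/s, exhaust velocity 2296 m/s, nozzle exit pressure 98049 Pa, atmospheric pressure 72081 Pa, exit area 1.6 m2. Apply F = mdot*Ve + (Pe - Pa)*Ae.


F = 377.9 * 2296 + (98049 - 72081) * 1.6 = 909207.0 N = 909.2 kN

909.2 kN


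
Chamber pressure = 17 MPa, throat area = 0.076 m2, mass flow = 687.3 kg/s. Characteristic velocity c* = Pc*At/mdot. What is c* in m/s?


c* = 17e6 * 0.076 / 687.3 = 1880 m/s

1880 m/s


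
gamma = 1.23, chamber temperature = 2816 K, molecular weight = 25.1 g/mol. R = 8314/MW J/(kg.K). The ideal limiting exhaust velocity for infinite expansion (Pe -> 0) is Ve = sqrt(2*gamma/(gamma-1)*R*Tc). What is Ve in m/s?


R = 8314 / 25.1 = 331.24 J/(kg.K)
Ve = sqrt(2 * 1.23 / (1.23 - 1) * 331.24 * 2816) = 3159 m/s

3159 m/s


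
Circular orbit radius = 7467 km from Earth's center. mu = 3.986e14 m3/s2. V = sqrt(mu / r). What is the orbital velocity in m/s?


V = sqrt(3.986e14 / 7467000) = 7306 m/s

7306 m/s


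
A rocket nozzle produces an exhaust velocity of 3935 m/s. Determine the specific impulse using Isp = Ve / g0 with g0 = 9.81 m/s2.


Isp = Ve / g0 = 3935 / 9.81 = 401.1 s

401.1 s


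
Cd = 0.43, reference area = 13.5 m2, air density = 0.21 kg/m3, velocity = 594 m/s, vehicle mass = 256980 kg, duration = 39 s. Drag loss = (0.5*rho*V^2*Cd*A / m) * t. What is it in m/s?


D = 0.5 * 0.21 * 594^2 * 0.43 * 13.5 = 215062.36 N
a = 215062.36 / 256980 = 0.8369 m/s2
dV = 0.8369 * 39 = 32.6 m/s

32.6 m/s


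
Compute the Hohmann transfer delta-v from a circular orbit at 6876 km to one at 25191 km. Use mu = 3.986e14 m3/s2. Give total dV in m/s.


V1 = sqrt(mu/r1) = 7613.79 m/s
dV1 = V1*(sqrt(2*r2/(r1+r2)) - 1) = 1929.75 m/s
V2 = sqrt(mu/r2) = 3977.83 m/s
dV2 = V2*(1 - sqrt(2*r1/(r1+r2))) = 1372.88 m/s
Total dV = 3303 m/s

3303 m/s


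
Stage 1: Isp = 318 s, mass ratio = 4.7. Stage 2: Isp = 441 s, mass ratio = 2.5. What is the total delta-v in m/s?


dV1 = 318 * 9.81 * ln(4.7) = 4827.7 m/s
dV2 = 441 * 9.81 * ln(2.5) = 3964.1 m/s
Total dV = 4827.7 + 3964.1 = 8791.8 m/s ~ 8792 m/s

8792 m/s


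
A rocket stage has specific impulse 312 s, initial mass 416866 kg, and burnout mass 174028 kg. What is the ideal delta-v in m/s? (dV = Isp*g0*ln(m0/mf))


Ve = 312 * 9.81 = 3060.72 m/s
dV = 3060.72 * ln(416866/174028) = 2674 m/s

2674 m/s


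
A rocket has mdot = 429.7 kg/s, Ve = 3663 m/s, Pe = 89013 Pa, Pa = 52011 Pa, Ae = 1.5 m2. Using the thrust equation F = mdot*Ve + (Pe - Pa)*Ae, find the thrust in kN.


F = 429.7 * 3663 + (89013 - 52011) * 1.5 = 1.6295e+06 N = 1629.5 kN

1629.5 kN


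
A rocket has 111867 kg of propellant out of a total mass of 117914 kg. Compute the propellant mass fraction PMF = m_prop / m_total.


PMF = 111867 / 117914 = 0.949

0.949


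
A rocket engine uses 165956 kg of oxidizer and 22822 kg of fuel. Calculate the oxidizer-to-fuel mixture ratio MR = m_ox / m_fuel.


MR = 165956 / 22822 = 7.27

7.27


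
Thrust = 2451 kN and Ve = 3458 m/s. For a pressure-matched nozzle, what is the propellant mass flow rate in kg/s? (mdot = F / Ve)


mdot = F / Ve = 2451000 / 3458 = 708.8 kg/s

708.8 kg/s


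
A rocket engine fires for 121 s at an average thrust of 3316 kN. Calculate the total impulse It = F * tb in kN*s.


It = 3316 * 121 = 401236 kN*s

401236 kN*s


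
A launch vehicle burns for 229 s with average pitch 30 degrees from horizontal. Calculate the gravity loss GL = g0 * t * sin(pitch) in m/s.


GL = 9.81 * 229 * sin(30 deg) = 1123 m/s

1123 m/s


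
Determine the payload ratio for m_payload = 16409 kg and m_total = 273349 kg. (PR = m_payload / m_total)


PR = 16409 / 273349 = 0.06

0.06


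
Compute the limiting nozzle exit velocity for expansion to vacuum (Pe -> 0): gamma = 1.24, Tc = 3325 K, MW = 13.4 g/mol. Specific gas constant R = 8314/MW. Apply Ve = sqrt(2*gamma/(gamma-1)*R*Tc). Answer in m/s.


R = 8314 / 13.4 = 620.45 J/(kg.K)
Ve = sqrt(2 * 1.24 / (1.24 - 1) * 620.45 * 3325) = 4617 m/s

4617 m/s


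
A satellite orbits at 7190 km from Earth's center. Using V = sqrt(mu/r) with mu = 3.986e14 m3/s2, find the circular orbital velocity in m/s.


V = sqrt(3.986e14 / 7190000) = 7446 m/s

7446 m/s


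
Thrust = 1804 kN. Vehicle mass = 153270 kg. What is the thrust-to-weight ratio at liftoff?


TWR = 1804000 / (153270 * 9.81) = 1.2

1.2


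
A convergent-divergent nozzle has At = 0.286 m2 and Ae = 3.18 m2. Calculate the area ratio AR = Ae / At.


AR = 3.18 / 0.286 = 11.1

11.1


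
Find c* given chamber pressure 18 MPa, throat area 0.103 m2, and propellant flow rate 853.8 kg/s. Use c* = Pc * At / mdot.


c* = 18e6 * 0.103 / 853.8 = 2171 m/s

2171 m/s


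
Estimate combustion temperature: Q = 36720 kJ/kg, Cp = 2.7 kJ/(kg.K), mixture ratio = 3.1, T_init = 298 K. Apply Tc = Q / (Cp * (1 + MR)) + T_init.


Tc = 36720 / (2.7 * (1 + 3.1)) + 298 = 3615 K

3615 K


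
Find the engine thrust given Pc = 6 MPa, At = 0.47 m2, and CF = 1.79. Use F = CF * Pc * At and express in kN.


F = 1.79 * 6e6 * 0.47 = 5.0478e+06 N = 5047.8 kN

5047.8 kN


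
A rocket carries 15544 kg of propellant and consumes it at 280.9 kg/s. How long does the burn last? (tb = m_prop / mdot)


tb = 15544 / 280.9 = 55.3 s

55.3 s


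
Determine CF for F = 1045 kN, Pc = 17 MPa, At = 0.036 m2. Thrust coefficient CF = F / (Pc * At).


CF = 1045000 / (17e6 * 0.036) = 1.71

1.71


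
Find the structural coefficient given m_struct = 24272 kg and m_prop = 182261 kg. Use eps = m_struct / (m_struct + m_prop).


eps = 24272 / (24272 + 182261) = 0.1175

0.1175


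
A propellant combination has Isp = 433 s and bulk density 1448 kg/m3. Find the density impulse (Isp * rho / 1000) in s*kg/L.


rho*Isp = 433 * 1448 / 1000 = 627 s*kg/L

627 s*kg/L


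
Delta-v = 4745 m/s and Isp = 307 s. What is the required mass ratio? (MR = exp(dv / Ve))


Ve = 307 * 9.81 = 3011.67 m/s
MR = exp(4745 / 3011.67) = 4.833

4.833


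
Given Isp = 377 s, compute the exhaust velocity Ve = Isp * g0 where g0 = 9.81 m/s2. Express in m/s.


Ve = Isp * g0 = 377 * 9.81 = 3698.4 m/s

3698.4 m/s


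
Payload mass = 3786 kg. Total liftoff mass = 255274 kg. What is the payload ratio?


PR = 3786 / 255274 = 0.0148

0.0148


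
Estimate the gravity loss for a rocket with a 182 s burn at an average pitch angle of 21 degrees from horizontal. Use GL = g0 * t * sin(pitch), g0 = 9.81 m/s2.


GL = 9.81 * 182 * sin(21 deg) = 640 m/s

640 m/s


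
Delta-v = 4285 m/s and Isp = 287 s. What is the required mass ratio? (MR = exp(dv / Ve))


Ve = 287 * 9.81 = 2815.47 m/s
MR = exp(4285 / 2815.47) = 4.581

4.581


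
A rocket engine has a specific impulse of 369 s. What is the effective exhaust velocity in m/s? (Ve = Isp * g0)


Ve = Isp * g0 = 369 * 9.81 = 3619.9 m/s

3619.9 m/s


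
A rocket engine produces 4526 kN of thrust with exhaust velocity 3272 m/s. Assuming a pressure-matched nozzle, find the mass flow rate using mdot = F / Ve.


mdot = F / Ve = 4526000 / 3272 = 1383.3 kg/s

1383.3 kg/s


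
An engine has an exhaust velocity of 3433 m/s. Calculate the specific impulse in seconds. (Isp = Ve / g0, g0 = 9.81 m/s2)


Isp = Ve / g0 = 3433 / 9.81 = 349.9 s

349.9 s


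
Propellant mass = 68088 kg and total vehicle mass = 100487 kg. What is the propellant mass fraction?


PMF = 68088 / 100487 = 0.678

0.678


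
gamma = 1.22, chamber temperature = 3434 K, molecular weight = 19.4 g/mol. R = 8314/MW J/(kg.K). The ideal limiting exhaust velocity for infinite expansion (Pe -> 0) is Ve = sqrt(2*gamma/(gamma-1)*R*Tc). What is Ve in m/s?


R = 8314 / 19.4 = 428.56 J/(kg.K)
Ve = sqrt(2 * 1.22 / (1.22 - 1) * 428.56 * 3434) = 4040 m/s

4040 m/s


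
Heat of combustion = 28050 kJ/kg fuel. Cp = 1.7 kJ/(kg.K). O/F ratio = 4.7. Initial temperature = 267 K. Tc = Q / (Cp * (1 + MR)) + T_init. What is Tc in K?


Tc = 28050 / (1.7 * (1 + 4.7)) + 267 = 3162 K

3162 K


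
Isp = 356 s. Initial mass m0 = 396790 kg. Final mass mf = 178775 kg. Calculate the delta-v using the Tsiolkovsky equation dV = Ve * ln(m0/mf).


Ve = 356 * 9.81 = 3492.36 m/s
dV = 3492.36 * ln(396790/178775) = 2784 m/s

2784 m/s


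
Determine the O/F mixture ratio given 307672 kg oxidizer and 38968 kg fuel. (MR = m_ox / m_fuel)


MR = 307672 / 38968 = 7.9

7.9


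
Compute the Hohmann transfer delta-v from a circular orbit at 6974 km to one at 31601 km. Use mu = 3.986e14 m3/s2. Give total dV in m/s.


V1 = sqrt(mu/r1) = 7560.1 m/s
dV1 = V1*(sqrt(2*r2/(r1+r2)) - 1) = 2116.88 m/s
V2 = sqrt(mu/r2) = 3551.55 m/s
dV2 = V2*(1 - sqrt(2*r1/(r1+r2))) = 1415.95 m/s
Total dV = 3533 m/s

3533 m/s


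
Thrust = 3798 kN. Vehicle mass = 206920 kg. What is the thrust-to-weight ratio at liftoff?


TWR = 3798000 / (206920 * 9.81) = 1.87

1.87


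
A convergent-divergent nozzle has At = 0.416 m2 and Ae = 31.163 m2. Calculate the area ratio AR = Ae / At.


AR = 31.163 / 0.416 = 74.9

74.9


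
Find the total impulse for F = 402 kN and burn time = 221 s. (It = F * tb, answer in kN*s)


It = 402 * 221 = 88842 kN*s

88842 kN*s


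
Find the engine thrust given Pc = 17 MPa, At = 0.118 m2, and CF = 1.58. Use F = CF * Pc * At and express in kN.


F = 1.58 * 17e6 * 0.118 = 3.1695e+06 N = 3169.5 kN

3169.5 kN


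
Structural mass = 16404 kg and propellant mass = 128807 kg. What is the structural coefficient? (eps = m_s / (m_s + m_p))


eps = 16404 / (16404 + 128807) = 0.113

0.113


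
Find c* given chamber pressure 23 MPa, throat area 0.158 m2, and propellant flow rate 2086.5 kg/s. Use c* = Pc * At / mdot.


c* = 23e6 * 0.158 / 2086.5 = 1742 m/s

1742 m/s


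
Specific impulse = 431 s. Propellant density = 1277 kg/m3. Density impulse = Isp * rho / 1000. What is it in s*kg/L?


rho*Isp = 431 * 1277 / 1000 = 550 s*kg/L

550 s*kg/L


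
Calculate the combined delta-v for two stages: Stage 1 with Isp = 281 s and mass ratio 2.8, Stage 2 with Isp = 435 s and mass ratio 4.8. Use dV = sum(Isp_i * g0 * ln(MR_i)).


dV1 = 281 * 9.81 * ln(2.8) = 2838.3 m/s
dV2 = 435 * 9.81 * ln(4.8) = 6693.8 m/s
Total dV = 2838.3 + 6693.8 = 9532.1 m/s ~ 9532 m/s

9532 m/s


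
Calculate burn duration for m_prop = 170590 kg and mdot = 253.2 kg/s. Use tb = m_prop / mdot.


tb = 170590 / 253.2 = 673.7 s

673.7 s


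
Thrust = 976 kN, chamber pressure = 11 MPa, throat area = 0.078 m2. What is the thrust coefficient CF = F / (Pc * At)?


CF = 976000 / (11e6 * 0.078) = 1.14

1.14


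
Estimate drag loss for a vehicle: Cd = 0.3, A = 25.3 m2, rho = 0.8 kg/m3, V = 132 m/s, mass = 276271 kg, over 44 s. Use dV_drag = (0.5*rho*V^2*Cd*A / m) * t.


D = 0.5 * 0.8 * 132^2 * 0.3 * 25.3 = 52899.26 N
a = 52899.26 / 276271 = 0.1915 m/s2
dV = 0.1915 * 44 = 8.4 m/s

8.4 m/s


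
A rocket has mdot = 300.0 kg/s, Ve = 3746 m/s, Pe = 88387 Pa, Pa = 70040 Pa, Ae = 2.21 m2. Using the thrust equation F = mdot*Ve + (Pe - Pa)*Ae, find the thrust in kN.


F = 300.0 * 3746 + (88387 - 70040) * 2.21 = 1.1643e+06 N = 1164.3 kN

1164.3 kN


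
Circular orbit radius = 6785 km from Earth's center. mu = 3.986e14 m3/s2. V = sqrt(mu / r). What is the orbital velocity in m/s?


V = sqrt(3.986e14 / 6785000) = 7665 m/s

7665 m/s


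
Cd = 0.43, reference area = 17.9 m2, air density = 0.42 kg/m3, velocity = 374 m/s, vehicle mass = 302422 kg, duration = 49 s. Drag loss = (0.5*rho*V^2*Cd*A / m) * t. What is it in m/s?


D = 0.5 * 0.42 * 374^2 * 0.43 * 17.9 = 226091.37 N
a = 226091.37 / 302422 = 0.7476 m/s2
dV = 0.7476 * 49 = 36.6 m/s

36.6 m/s


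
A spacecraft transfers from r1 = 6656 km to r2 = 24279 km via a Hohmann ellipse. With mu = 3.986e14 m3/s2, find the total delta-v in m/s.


V1 = sqrt(mu/r1) = 7738.59 m/s
dV1 = V1*(sqrt(2*r2/(r1+r2)) - 1) = 1956.84 m/s
V2 = sqrt(mu/r2) = 4051.85 m/s
dV2 = V2*(1 - sqrt(2*r1/(r1+r2))) = 1393.88 m/s
Total dV = 3351 m/s

3351 m/s


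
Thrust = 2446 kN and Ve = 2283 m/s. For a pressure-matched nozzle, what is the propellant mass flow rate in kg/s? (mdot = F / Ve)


mdot = F / Ve = 2446000 / 2283 = 1071.4 kg/s

1071.4 kg/s


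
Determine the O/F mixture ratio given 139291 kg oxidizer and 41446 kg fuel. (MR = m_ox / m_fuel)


MR = 139291 / 41446 = 3.36

3.36


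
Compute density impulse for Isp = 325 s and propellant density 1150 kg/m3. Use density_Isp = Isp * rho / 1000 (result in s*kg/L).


rho*Isp = 325 * 1150 / 1000 = 374 s*kg/L

374 s*kg/L


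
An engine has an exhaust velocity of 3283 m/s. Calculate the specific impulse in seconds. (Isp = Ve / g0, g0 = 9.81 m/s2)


Isp = Ve / g0 = 3283 / 9.81 = 334.7 s

334.7 s


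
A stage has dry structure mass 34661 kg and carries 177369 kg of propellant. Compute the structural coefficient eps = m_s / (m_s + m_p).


eps = 34661 / (34661 + 177369) = 0.1635

0.1635


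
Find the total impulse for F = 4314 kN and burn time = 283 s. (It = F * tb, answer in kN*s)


It = 4314 * 283 = 1220862 kN*s

1220862 kN*s


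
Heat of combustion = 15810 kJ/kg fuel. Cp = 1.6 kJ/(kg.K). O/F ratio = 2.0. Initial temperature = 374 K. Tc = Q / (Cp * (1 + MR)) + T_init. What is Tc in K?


Tc = 15810 / (1.6 * (1 + 2.0)) + 374 = 3668 K

3668 K


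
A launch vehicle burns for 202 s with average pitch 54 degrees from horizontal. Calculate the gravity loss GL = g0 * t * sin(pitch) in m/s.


GL = 9.81 * 202 * sin(54 deg) = 1603 m/s

1603 m/s


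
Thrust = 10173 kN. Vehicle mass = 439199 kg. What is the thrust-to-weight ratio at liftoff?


TWR = 10173000 / (439199 * 9.81) = 2.36

2.36


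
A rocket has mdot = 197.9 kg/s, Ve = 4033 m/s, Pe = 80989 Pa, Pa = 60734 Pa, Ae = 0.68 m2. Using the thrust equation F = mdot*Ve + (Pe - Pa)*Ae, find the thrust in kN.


F = 197.9 * 4033 + (80989 - 60734) * 0.68 = 811904.0 N = 811.9 kN

811.9 kN


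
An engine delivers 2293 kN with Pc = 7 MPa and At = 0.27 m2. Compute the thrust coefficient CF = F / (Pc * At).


CF = 2293000 / (7e6 * 0.27) = 1.21

1.21


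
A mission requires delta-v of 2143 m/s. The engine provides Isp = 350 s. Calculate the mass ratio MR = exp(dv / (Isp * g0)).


Ve = 350 * 9.81 = 3433.5 m/s
MR = exp(2143 / 3433.5) = 1.867

1.867


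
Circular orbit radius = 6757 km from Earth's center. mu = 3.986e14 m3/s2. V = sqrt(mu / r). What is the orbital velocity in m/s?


V = sqrt(3.986e14 / 6757000) = 7681 m/s

7681 m/s


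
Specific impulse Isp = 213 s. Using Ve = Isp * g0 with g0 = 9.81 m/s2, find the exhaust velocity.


Ve = Isp * g0 = 213 * 9.81 = 2089.5 m/s

2089.5 m/s


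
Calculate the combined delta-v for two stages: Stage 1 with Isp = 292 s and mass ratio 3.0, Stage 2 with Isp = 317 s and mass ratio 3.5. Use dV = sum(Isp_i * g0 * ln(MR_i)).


dV1 = 292 * 9.81 * ln(3.0) = 3147.0 m/s
dV2 = 317 * 9.81 * ln(3.5) = 3895.8 m/s
Total dV = 3147.0 + 3895.8 = 7042.8 m/s ~ 7043 m/s

7043 m/s


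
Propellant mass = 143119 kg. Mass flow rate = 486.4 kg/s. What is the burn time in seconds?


tb = 143119 / 486.4 = 294.2 s

294.2 s


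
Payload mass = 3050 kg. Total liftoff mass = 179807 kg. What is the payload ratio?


PR = 3050 / 179807 = 0.017

0.017


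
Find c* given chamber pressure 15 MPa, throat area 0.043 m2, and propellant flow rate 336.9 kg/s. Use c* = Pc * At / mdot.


c* = 15e6 * 0.043 / 336.9 = 1915 m/s

1915 m/s


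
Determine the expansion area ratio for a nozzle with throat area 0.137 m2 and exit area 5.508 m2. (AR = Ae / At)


AR = 5.508 / 0.137 = 40.2

40.2


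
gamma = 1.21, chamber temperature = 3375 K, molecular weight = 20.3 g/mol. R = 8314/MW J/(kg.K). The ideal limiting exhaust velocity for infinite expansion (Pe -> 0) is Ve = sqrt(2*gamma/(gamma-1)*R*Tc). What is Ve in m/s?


R = 8314 / 20.3 = 409.56 J/(kg.K)
Ve = sqrt(2 * 1.21 / (1.21 - 1) * 409.56 * 3375) = 3991 m/s

3991 m/s


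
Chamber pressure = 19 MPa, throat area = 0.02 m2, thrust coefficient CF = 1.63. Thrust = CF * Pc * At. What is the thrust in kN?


F = 1.63 * 19e6 * 0.02 = 619400.0 N = 619.4 kN

619.4 kN


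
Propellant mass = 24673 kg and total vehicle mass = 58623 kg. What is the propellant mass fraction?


PMF = 24673 / 58623 = 0.421

0.421


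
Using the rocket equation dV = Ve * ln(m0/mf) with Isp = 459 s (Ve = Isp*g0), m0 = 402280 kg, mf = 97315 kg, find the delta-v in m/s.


Ve = 459 * 9.81 = 4502.79 m/s
dV = 4502.79 * ln(402280/97315) = 6390 m/s

6390 m/s


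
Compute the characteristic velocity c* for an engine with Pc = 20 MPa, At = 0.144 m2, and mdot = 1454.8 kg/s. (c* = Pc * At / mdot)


c* = 20e6 * 0.144 / 1454.8 = 1980 m/s

1980 m/s


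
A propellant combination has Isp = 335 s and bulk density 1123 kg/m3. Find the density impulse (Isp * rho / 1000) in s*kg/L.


rho*Isp = 335 * 1123 / 1000 = 376 s*kg/L

376 s*kg/L


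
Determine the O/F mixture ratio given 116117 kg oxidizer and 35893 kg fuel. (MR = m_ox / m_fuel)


MR = 116117 / 35893 = 3.24

3.24


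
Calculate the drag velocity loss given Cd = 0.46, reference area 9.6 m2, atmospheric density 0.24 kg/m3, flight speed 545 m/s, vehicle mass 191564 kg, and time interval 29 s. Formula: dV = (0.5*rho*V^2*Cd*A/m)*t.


D = 0.5 * 0.24 * 545^2 * 0.46 * 9.6 = 157399.49 N
a = 157399.49 / 191564 = 0.8217 m/s2
dV = 0.8217 * 29 = 23.8 m/s

23.8 m/s


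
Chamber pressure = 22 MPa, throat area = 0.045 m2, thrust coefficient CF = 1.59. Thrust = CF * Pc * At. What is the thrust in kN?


F = 1.59 * 22e6 * 0.045 = 1.5741e+06 N = 1574.1 kN

1574.1 kN


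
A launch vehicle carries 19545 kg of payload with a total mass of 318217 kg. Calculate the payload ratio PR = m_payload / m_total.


PR = 19545 / 318217 = 0.0614

0.0614


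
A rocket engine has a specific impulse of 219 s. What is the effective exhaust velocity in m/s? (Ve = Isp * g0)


Ve = Isp * g0 = 219 * 9.81 = 2148.4 m/s

2148.4 m/s


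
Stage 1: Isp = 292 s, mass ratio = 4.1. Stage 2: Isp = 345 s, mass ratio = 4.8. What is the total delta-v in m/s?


dV1 = 292 * 9.81 * ln(4.1) = 4041.8 m/s
dV2 = 345 * 9.81 * ln(4.8) = 5308.9 m/s
Total dV = 4041.8 + 5308.9 = 9350.7 m/s ~ 9351 m/s

9351 m/s


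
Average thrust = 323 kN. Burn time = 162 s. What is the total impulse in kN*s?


It = 323 * 162 = 52326 kN*s

52326 kN*s


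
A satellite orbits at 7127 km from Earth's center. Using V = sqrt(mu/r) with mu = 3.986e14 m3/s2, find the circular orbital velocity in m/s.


V = sqrt(3.986e14 / 7127000) = 7479 m/s

7479 m/s


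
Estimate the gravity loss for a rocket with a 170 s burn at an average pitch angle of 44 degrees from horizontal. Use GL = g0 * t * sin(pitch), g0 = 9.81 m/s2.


GL = 9.81 * 170 * sin(44 deg) = 1158 m/s

1158 m/s


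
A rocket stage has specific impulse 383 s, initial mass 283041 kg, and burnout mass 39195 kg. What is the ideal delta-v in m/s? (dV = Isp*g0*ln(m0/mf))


Ve = 383 * 9.81 = 3757.23 m/s
dV = 3757.23 * ln(283041/39195) = 7428 m/s

7428 m/s


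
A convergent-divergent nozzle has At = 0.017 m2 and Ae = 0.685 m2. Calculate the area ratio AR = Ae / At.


AR = 0.685 / 0.017 = 40.3

40.3


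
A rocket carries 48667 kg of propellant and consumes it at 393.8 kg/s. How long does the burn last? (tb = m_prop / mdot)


tb = 48667 / 393.8 = 123.6 s

123.6 s


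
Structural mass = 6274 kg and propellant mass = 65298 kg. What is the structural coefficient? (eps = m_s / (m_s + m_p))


eps = 6274 / (6274 + 65298) = 0.0877

0.0877


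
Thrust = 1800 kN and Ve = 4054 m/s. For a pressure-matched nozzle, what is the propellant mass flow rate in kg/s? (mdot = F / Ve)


mdot = F / Ve = 1800000 / 4054 = 444.0 kg/s

444.0 kg/s


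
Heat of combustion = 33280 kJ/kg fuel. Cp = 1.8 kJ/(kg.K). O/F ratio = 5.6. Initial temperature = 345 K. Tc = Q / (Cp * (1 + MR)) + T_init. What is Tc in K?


Tc = 33280 / (1.8 * (1 + 5.6)) + 345 = 3146 K

3146 K


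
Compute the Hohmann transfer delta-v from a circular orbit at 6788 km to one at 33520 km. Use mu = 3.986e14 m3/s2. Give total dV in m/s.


V1 = sqrt(mu/r1) = 7662.98 m/s
dV1 = V1*(sqrt(2*r2/(r1+r2)) - 1) = 2219.57 m/s
V2 = sqrt(mu/r2) = 3448.39 m/s
dV2 = V2*(1 - sqrt(2*r1/(r1+r2))) = 1447.12 m/s
Total dV = 3667 m/s

3667 m/s


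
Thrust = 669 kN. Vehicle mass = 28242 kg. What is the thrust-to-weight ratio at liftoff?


TWR = 669000 / (28242 * 9.81) = 2.41

2.41


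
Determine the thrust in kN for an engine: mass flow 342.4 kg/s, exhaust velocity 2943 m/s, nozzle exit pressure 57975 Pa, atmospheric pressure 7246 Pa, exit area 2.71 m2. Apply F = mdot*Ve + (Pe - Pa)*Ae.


F = 342.4 * 2943 + (57975 - 7246) * 2.71 = 1.1452e+06 N = 1145.2 kN

1145.2 kN


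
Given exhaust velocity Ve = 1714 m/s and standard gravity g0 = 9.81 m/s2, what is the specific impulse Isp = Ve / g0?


Isp = Ve / g0 = 1714 / 9.81 = 174.7 s

174.7 s


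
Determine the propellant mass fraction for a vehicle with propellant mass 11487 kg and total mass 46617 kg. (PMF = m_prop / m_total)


PMF = 11487 / 46617 = 0.246

0.246


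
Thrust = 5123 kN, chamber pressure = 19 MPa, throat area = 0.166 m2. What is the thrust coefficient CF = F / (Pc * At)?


CF = 5123000 / (19e6 * 0.166) = 1.62

1.62


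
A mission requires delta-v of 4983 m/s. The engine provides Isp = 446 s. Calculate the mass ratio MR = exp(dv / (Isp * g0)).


Ve = 446 * 9.81 = 4375.26 m/s
MR = exp(4983 / 4375.26) = 3.123

3.123


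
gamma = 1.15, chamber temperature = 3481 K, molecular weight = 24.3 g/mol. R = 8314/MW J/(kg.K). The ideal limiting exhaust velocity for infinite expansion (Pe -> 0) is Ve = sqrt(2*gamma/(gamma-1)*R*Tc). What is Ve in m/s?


R = 8314 / 24.3 = 342.14 J/(kg.K)
Ve = sqrt(2 * 1.15 / (1.15 - 1) * 342.14 * 3481) = 4273 m/s

4273 m/s


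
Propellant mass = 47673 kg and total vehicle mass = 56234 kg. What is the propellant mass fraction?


PMF = 47673 / 56234 = 0.848

0.848


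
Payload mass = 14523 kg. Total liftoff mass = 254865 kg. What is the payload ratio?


PR = 14523 / 254865 = 0.057

0.057


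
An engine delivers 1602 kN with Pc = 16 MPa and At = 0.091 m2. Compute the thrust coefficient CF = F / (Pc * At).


CF = 1602000 / (16e6 * 0.091) = 1.1

1.1


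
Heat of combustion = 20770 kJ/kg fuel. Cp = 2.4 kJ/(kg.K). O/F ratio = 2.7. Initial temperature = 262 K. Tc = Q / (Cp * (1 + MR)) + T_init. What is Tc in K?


Tc = 20770 / (2.4 * (1 + 2.7)) + 262 = 2601 K

2601 K


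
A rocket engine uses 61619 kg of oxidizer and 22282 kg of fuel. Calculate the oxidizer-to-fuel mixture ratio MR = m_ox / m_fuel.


MR = 61619 / 22282 = 2.77

2.77


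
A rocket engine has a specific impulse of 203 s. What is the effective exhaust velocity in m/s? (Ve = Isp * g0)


Ve = Isp * g0 = 203 * 9.81 = 1991.4 m/s

1991.4 m/s


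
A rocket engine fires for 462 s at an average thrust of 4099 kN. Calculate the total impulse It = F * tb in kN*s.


It = 4099 * 462 = 1893738 kN*s

1893738 kN*s


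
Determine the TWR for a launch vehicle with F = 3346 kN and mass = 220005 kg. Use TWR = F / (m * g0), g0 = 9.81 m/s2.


TWR = 3346000 / (220005 * 9.81) = 1.55

1.55


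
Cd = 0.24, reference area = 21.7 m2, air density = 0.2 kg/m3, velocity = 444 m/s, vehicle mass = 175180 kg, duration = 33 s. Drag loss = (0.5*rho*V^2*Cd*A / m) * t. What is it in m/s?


D = 0.5 * 0.2 * 444^2 * 0.24 * 21.7 = 102668.43 N
a = 102668.43 / 175180 = 0.5861 m/s2
dV = 0.5861 * 33 = 19.3 m/s

19.3 m/s


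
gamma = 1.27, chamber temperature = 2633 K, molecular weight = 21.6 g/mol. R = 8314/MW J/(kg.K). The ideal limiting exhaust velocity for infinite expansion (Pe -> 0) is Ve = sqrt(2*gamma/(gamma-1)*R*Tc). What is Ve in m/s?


R = 8314 / 21.6 = 384.91 J/(kg.K)
Ve = sqrt(2 * 1.27 / (1.27 - 1) * 384.91 * 2633) = 3088 m/s

3088 m/s


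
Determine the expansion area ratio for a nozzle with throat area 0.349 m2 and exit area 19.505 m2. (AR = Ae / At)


AR = 19.505 / 0.349 = 55.9

55.9


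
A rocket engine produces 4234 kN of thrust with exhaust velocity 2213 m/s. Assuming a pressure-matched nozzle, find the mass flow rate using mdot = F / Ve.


mdot = F / Ve = 4234000 / 2213 = 1913.2 kg/s

1913.2 kg/s


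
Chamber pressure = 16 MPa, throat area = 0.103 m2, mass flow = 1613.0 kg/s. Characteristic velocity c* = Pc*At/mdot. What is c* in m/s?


c* = 16e6 * 0.103 / 1613.0 = 1022 m/s

1022 m/s


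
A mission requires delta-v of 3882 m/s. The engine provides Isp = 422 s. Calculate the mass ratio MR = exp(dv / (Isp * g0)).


Ve = 422 * 9.81 = 4139.82 m/s
MR = exp(3882 / 4139.82) = 2.554

2.554


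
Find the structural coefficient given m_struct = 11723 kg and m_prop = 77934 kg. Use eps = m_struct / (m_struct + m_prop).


eps = 11723 / (11723 + 77934) = 0.1308

0.1308


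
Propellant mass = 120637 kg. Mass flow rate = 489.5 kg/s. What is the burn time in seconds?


tb = 120637 / 489.5 = 246.4 s

246.4 s
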